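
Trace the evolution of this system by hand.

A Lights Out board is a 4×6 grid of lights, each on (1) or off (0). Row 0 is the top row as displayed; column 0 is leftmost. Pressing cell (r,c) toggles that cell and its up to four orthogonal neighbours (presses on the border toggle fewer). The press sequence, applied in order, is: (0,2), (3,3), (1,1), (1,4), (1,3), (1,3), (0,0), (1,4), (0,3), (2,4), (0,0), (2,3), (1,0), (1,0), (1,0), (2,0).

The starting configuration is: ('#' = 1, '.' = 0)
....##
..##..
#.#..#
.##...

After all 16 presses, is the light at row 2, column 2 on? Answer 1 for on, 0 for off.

0

k=0  ....##
..##..
#.#..#
.##...
k=1  .#####
...#..
#.#..#
.##...
k=2  .#####
...#..
#.##.#
.#.##.
k=3  ..####
####..
####.#
.#.##.
k=4  ..##.#
###.##
######
.#.##.
k=5  ..#..#
##.#.#
###.##
.#.##.
k=6  ..##.#
###.##
######
.#.##.
k=7  ####.#
.##.##
######
.#.##.
k=8  ######
.###..
####.#
.#.##.
k=9  ##...#
.##...
####.#
.#.##.
k=10  ##...#
.##.#.
###.#.
.#.#..
k=11  .....#
###.#.
###.#.
.#.#..
k=12  .....#
#####.
##.#..
.#....
k=13  #....#
..###.
.#.#..
.#....
k=14  .....#
#####.
##.#..
.#....
k=15  #....#
..###.
.#.#..
.#....
k=16  #....#
#.###.
#..#..
##....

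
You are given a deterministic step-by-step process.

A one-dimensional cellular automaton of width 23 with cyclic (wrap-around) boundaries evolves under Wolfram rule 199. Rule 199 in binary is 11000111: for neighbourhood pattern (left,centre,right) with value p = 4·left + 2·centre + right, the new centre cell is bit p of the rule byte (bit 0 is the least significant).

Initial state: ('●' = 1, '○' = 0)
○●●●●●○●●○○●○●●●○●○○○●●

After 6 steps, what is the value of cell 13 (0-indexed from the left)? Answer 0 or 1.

gen 0: ○●●●●●○●●○○●○●●●○●○○○●●
gen 1: ○○●●●●○○●○●●○○●●○●○●●○●
gen 2: ○●○●●●○●●○○●○●○●○●○○●○●
gen 3: ○●○○●●○○●○●●○●○●○●○●●○●
gen 4: ○●○●○●○●●○○●○●○●○●○○●○●
gen 5: ○●○●○●○○●○●●○●○●○●○●●○●
gen 6: ○●○●○●○●●○○●○●○●○●○○●○●

1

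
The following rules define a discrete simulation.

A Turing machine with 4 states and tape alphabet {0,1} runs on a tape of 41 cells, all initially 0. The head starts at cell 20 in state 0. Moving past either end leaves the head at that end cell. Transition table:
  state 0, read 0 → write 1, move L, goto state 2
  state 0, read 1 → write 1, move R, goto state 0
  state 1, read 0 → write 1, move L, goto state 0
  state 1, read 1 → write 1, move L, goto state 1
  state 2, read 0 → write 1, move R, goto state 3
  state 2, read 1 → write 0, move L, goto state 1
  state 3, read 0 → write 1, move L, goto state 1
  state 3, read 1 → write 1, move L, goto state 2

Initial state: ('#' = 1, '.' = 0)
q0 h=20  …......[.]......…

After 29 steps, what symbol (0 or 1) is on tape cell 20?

1

0) q0 h=20  …......[.]......…
1) q2 h=19  …......[.]#.....…
2) q3 h=20  ….....#[#]......…
3) q2 h=19  …......[#]#.....…
4) q1 h=18  …......[.].#....…
5) q0 h=17  …......[.]#.#...…
6) q2 h=16  …......[.]##.#..…
7) q3 h=17  ….....#[#]#.#...…
8) q2 h=16  …......[#]##.#..…
9) q1 h=15  …......[.].##.#.…
10) q0 h=14  …......[.]#.##.#…
11) q2 h=13  …......[.]##.##.…
12) q3 h=14  ….....#[#]#.##.#…
13) q2 h=13  …......[#]##.##.…
14) q1 h=12  …......[.].##.##…
15) q0 h=11  …......[.]#.##.#…
16) q2 h=10  …......[.]##.##.…
17) q3 h=11  ….....#[#]#.##.#…
18) q2 h=10  …......[#]##.##.…
19) q1 h= 9  …......[.].##.##…
20) q0 h= 8  …......[.]#.##.#…
21) q2 h= 7  …......[.]##.##.…
22) q3 h= 8  ….....#[#]#.##.#…
23) q2 h= 7  …......[#]##.##.…
24) q1 h= 6  |......[.].##.##…
25) q0 h= 5  |.....[.]#.##.#…
26) q2 h= 4  |....[.]##.##.…
27) q3 h= 5  |....#[#]#.##.#…
28) q2 h= 4  |....[#]##.##.…
29) q1 h= 3  |...[.].##.##…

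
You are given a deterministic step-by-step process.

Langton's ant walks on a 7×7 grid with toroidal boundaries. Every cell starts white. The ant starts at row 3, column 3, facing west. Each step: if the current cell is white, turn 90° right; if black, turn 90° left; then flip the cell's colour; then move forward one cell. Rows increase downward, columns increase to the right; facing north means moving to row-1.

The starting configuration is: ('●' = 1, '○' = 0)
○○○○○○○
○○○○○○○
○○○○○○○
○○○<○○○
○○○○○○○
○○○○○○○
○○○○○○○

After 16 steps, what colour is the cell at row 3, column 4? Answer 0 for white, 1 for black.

[0] ○○○○○○○
○○○○○○○
○○○○○○○
○○○<○○○
○○○○○○○
○○○○○○○
○○○○○○○
[1] ○○○○○○○
○○○○○○○
○○○^○○○
○○○●○○○
○○○○○○○
○○○○○○○
○○○○○○○
[2] ○○○○○○○
○○○○○○○
○○○●>○○
○○○●○○○
○○○○○○○
○○○○○○○
○○○○○○○
[3] ○○○○○○○
○○○○○○○
○○○●●○○
○○○●v○○
○○○○○○○
○○○○○○○
○○○○○○○
[4] ○○○○○○○
○○○○○○○
○○○●●○○
○○○<●○○
○○○○○○○
○○○○○○○
○○○○○○○
[5] ○○○○○○○
○○○○○○○
○○○●●○○
○○○○●○○
○○○v○○○
○○○○○○○
○○○○○○○
[6] ○○○○○○○
○○○○○○○
○○○●●○○
○○○○●○○
○○<●○○○
○○○○○○○
○○○○○○○
[7] ○○○○○○○
○○○○○○○
○○○●●○○
○○^○●○○
○○●●○○○
○○○○○○○
○○○○○○○
[8] ○○○○○○○
○○○○○○○
○○○●●○○
○○●>●○○
○○●●○○○
○○○○○○○
○○○○○○○
[9] ○○○○○○○
○○○○○○○
○○○●●○○
○○●●●○○
○○●v○○○
○○○○○○○
○○○○○○○
[10] ○○○○○○○
○○○○○○○
○○○●●○○
○○●●●○○
○○●○>○○
○○○○○○○
○○○○○○○
[11] ○○○○○○○
○○○○○○○
○○○●●○○
○○●●●○○
○○●○●○○
○○○○v○○
○○○○○○○
[12] ○○○○○○○
○○○○○○○
○○○●●○○
○○●●●○○
○○●○●○○
○○○<●○○
○○○○○○○
[13] ○○○○○○○
○○○○○○○
○○○●●○○
○○●●●○○
○○●^●○○
○○○●●○○
○○○○○○○
[14] ○○○○○○○
○○○○○○○
○○○●●○○
○○●●●○○
○○●●>○○
○○○●●○○
○○○○○○○
[15] ○○○○○○○
○○○○○○○
○○○●●○○
○○●●^○○
○○●●○○○
○○○●●○○
○○○○○○○
[16] ○○○○○○○
○○○○○○○
○○○●●○○
○○●<○○○
○○●●○○○
○○○●●○○
○○○○○○○

0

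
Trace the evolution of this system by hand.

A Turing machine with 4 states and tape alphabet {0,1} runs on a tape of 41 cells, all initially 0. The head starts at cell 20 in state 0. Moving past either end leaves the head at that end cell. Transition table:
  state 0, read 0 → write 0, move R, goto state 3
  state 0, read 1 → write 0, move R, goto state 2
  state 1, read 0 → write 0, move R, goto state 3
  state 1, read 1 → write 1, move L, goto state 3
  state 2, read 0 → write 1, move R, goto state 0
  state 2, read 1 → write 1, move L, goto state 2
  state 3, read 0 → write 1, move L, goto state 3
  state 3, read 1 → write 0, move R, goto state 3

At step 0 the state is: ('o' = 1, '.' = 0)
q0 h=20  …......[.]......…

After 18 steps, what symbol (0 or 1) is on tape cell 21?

1

gen 0: q0 h=20  …......[.]......…
gen 1: q3 h=21  …......[.]......…
gen 2: q3 h=20  …......[.]o.....…
gen 3: q3 h=19  …......[.]oo....…
gen 4: q3 h=18  …......[.]ooo...…
gen 5: q3 h=17  …......[.]oooo..…
gen 6: q3 h=16  …......[.]ooooo.…
gen 7: q3 h=15  …......[.]oooooo…
gen 8: q3 h=14  …......[.]oooooo…
gen 9: q3 h=13  …......[.]oooooo…
gen 10: q3 h=12  …......[.]oooooo…
gen 11: q3 h=11  …......[.]oooooo…
gen 12: q3 h=10  …......[.]oooooo…
gen 13: q3 h= 9  …......[.]oooooo…
gen 14: q3 h= 8  …......[.]oooooo…
gen 15: q3 h= 7  …......[.]oooooo…
gen 16: q3 h= 6  |......[.]oooooo…
gen 17: q3 h= 5  |.....[.]oooooo…
gen 18: q3 h= 4  |....[.]oooooo…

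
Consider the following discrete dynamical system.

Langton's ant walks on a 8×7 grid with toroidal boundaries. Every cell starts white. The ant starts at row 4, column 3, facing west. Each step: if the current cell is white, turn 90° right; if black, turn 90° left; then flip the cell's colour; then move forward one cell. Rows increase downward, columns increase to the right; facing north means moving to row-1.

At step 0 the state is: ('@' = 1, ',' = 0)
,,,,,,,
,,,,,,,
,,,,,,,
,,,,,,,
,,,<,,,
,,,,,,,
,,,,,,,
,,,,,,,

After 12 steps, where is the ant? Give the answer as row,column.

6,3

[0] ,,,,,,,
,,,,,,,
,,,,,,,
,,,,,,,
,,,<,,,
,,,,,,,
,,,,,,,
,,,,,,,
[1] ,,,,,,,
,,,,,,,
,,,,,,,
,,,^,,,
,,,@,,,
,,,,,,,
,,,,,,,
,,,,,,,
[2] ,,,,,,,
,,,,,,,
,,,,,,,
,,,@>,,
,,,@,,,
,,,,,,,
,,,,,,,
,,,,,,,
[3] ,,,,,,,
,,,,,,,
,,,,,,,
,,,@@,,
,,,@v,,
,,,,,,,
,,,,,,,
,,,,,,,
[4] ,,,,,,,
,,,,,,,
,,,,,,,
,,,@@,,
,,,<@,,
,,,,,,,
,,,,,,,
,,,,,,,
[5] ,,,,,,,
,,,,,,,
,,,,,,,
,,,@@,,
,,,,@,,
,,,v,,,
,,,,,,,
,,,,,,,
[6] ,,,,,,,
,,,,,,,
,,,,,,,
,,,@@,,
,,,,@,,
,,<@,,,
,,,,,,,
,,,,,,,
[7] ,,,,,,,
,,,,,,,
,,,,,,,
,,,@@,,
,,^,@,,
,,@@,,,
,,,,,,,
,,,,,,,
[8] ,,,,,,,
,,,,,,,
,,,,,,,
,,,@@,,
,,@>@,,
,,@@,,,
,,,,,,,
,,,,,,,
[9] ,,,,,,,
,,,,,,,
,,,,,,,
,,,@@,,
,,@@@,,
,,@v,,,
,,,,,,,
,,,,,,,
[10] ,,,,,,,
,,,,,,,
,,,,,,,
,,,@@,,
,,@@@,,
,,@,>,,
,,,,,,,
,,,,,,,
[11] ,,,,,,,
,,,,,,,
,,,,,,,
,,,@@,,
,,@@@,,
,,@,@,,
,,,,v,,
,,,,,,,
[12] ,,,,,,,
,,,,,,,
,,,,,,,
,,,@@,,
,,@@@,,
,,@,@,,
,,,<@,,
,,,,,,,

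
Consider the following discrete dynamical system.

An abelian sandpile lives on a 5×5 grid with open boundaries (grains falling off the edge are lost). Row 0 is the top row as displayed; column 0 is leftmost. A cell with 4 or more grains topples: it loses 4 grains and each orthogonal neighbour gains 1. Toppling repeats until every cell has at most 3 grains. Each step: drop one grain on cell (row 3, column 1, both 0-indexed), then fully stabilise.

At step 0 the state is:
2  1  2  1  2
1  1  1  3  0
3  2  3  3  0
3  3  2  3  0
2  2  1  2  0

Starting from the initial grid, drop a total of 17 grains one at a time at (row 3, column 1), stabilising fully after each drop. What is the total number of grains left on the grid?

48

gen 0: 2  1  2  1  2
1  1  1  3  0
3  2  3  3  0
3  3  2  3  0
2  2  1  2  0
gen 1: 2  1  2  2  2
2  2  3  0  1
1  1  2  2  1
1  3  1  1  1
3  3  2  3  0
gen 2: 2  1  2  2  2
2  2  3  0  1
1  2  2  2  1
3  1  2  1  1
0  1  3  3  0
gen 3: 2  1  2  2  2
2  2  3  0  1
1  2  2  2  1
3  2  2  1  1
0  1  3  3  0
gen 4: 2  1  2  2  2
2  2  3  0  1
1  2  2  2  1
3  3  2  1  1
0  1  3  3  0
gen 5: 2  1  2  2  2
2  2  3  0  1
2  3  2  2  1
0  1  3  1  1
1  2  3  3  0
gen 6: 2  1  2  2  2
2  2  3  0  1
2  3  2  2  1
0  2  3  1  1
1  2  3  3  0
gen 7: 2  1  2  2  2
2  2  3  0  1
2  3  2  2  1
0  3  3  1  1
1  2  3  3  0
gen 8: 2  2  3  2  2
3  0  1  1  1
3  2  1  3  1
1  3  2  3  1
2  0  2  0  1
gen 9: 2  2  3  2  2
3  0  1  1  1
3  3  1  3  1
2  0  3  3  1
2  1  2  0  1
gen 10: 2  2  3  2  2
3  0  1  1  1
3  3  1  3  1
2  1  3  3  1
2  1  2  0  1
gen 11: 2  2  3  2  2
3  0  1  1  1
3  3  1  3  1
2  2  3  3  1
2  1  2  0  1
gen 12: 2  2  3  2  2
3  0  1  1  1
3  3  1  3  1
2  3  3  3  1
2  1  2  0  1
gen 13: 3  2  3  2  2
0  2  2  2  1
2  2  0  1  2
0  3  2  1  2
3  2  3  1  1
gen 14: 3  2  3  2  2
0  2  2  2  1
2  3  0  1  2
1  0  3  1  2
3  3  3  1  1
gen 15: 3  2  3  2  2
0  2  2  2  1
2  3  0  1  2
1  1  3  1  2
3  3  3  1  1
gen 16: 3  2  3  2  2
0  2  2  2  1
2  3  0  1  2
1  2  3  1  2
3  3  3  1  1
gen 17: 3  2  3  2  2
0  2  2  2  1
2  3  0  1  2
1  3  3  1  2
3  3  3  1  1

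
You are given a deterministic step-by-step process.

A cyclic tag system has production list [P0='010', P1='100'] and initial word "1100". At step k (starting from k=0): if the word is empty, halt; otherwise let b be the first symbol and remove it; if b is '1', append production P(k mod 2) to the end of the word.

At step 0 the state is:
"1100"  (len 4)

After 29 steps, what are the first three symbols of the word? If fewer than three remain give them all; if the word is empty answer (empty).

101

[0] "1100"  (len 4)
[1] "100010"  (len 6)
[2] "00010100"  (len 8)
[3] "0010100"  (len 7)
[4] "010100"  (len 6)
[5] "10100"  (len 5)
[6] "0100100"  (len 7)
[7] "100100"  (len 6)
[8] "00100100"  (len 8)
[9] "0100100"  (len 7)
[10] "100100"  (len 6)
[11] "00100010"  (len 8)
[12] "0100010"  (len 7)
[13] "100010"  (len 6)
[14] "00010100"  (len 8)
[15] "0010100"  (len 7)
[16] "010100"  (len 6)
[17] "10100"  (len 5)
[18] "0100100"  (len 7)
[19] "100100"  (len 6)
[20] "00100100"  (len 8)
[21] "0100100"  (len 7)
[22] "100100"  (len 6)
[23] "00100010"  (len 8)
[24] "0100010"  (len 7)
[25] "100010"  (len 6)
[26] "00010100"  (len 8)
[27] "0010100"  (len 7)
[28] "010100"  (len 6)
[29] "10100"  (len 5)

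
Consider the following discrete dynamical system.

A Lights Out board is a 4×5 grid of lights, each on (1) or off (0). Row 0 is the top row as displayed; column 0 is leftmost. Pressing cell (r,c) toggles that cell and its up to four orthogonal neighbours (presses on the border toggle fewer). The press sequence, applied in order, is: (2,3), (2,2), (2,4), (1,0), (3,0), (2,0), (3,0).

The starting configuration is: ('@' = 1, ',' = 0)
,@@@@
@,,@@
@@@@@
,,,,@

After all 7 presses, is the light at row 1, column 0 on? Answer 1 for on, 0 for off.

k=0  ,@@@@
@,,@@
@@@@@
,,,,@
k=1  ,@@@@
@,,,@
@@,,,
,,,@@
k=2  ,@@@@
@,@,@
@,@@,
,,@@@
k=3  ,@@@@
@,@,,
@,@,@
,,@@,
k=4  @@@@@
,@@,,
,,@,@
,,@@,
k=5  @@@@@
,@@,,
@,@,@
@@@@,
k=6  @@@@@
@@@,,
,@@,@
,@@@,
k=7  @@@@@
@@@,,
@@@,@
@,@@,

1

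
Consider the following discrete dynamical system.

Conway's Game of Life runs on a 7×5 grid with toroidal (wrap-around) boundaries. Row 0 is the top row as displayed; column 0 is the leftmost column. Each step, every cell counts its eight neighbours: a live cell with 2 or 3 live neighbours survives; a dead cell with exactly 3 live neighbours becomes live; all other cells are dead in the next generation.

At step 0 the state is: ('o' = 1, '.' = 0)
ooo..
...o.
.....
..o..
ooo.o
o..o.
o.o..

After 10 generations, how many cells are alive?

8

gen 0: ooo..
...o.
.....
..o..
ooo.o
o..o.
o.o..
gen 1: o.ooo
.oo..
.....
o.oo.
o.o.o
...o.
o.oo.
gen 2: o....
ooo.o
...o.
o.oo.
o.o..
o....
o....
gen 3: .....
ooooo
.....
..oo.
o.oo.
o...o
oo..o
gen 4: .....
ooooo
o....
.oooo
o.o..
..o..
.o..o
gen 5: .....
ooooo
.....
..ooo
o...o
o.oo.
.....
gen 6: ooooo
ooooo
.....
o..oo
o....
oo.o.
.....
gen 7: .....
.....
.....
o...o
..oo.
oo..o
.....
gen 8: .....
.....
.....
...oo
..oo.
ooooo
o....
gen 9: .....
.....
.....
..ooo
.....
o....
o.oo.
gen 10: .....
.....
...o.
...o.
...oo
.o..o
.o..o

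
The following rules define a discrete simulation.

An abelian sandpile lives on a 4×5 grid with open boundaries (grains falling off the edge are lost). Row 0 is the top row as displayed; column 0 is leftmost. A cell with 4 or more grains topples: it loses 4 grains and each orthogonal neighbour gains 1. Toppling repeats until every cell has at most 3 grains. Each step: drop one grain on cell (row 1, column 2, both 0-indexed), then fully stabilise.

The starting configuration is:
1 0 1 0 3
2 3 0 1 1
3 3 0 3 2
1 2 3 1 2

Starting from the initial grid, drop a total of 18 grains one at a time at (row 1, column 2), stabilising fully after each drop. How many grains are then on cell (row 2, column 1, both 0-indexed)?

t=0: 1 0 1 0 3
2 3 0 1 1
3 3 0 3 2
1 2 3 1 2
t=1: 1 0 1 0 3
2 3 1 1 1
3 3 0 3 2
1 2 3 1 2
t=2: 1 0 1 0 3
2 3 2 1 1
3 3 0 3 2
1 2 3 1 2
t=3: 1 0 1 0 3
2 3 3 1 1
3 3 0 3 2
1 2 3 1 2
t=4: 2 1 2 0 3
0 2 1 2 1
1 1 2 3 2
2 3 3 1 2
t=5: 2 1 2 0 3
0 2 2 2 1
1 1 2 3 2
2 3 3 1 2
t=6: 2 1 2 0 3
0 2 3 2 1
1 1 2 3 2
2 3 3 1 2
t=7: 2 1 3 0 3
0 3 0 3 1
1 1 3 3 2
2 3 3 1 2
t=8: 2 1 3 0 3
0 3 1 3 1
1 1 3 3 2
2 3 3 1 2
t=9: 2 1 3 0 3
0 3 2 3 1
1 1 3 3 2
2 3 3 1 2
t=10: 2 1 3 0 3
0 3 3 3 1
1 1 3 3 2
2 3 3 1 2
t=11: 2 3 1 2 3
1 2 1 2 2
2 1 0 2 3
3 1 2 3 2
t=12: 2 3 1 2 3
1 2 2 2 2
2 1 0 2 3
3 1 2 3 2
t=13: 2 3 1 2 3
1 2 3 2 2
2 1 0 2 3
3 1 2 3 2
t=14: 2 3 2 2 3
1 3 0 3 2
2 1 1 2 3
3 1 2 3 2
t=15: 2 3 2 2 3
1 3 1 3 2
2 1 1 2 3
3 1 2 3 2
t=16: 2 3 2 2 3
1 3 2 3 2
2 1 1 2 3
3 1 2 3 2
t=17: 2 3 2 2 3
1 3 3 3 2
2 1 1 2 3
3 1 2 3 2
t=18: 3 1 1 1 1
2 1 3 3 1
2 2 3 1 2
3 1 3 1 0

2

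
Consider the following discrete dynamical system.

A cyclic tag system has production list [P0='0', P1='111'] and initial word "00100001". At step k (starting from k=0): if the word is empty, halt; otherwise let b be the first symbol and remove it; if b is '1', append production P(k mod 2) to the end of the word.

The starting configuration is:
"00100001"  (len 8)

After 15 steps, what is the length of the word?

9

step 0: "00100001"  (len 8)
step 1: "0100001"  (len 7)
step 2: "100001"  (len 6)
step 3: "000010"  (len 6)
step 4: "00010"  (len 5)
step 5: "0010"  (len 4)
step 6: "010"  (len 3)
step 7: "10"  (len 2)
step 8: "0111"  (len 4)
step 9: "111"  (len 3)
step 10: "11111"  (len 5)
step 11: "11110"  (len 5)
step 12: "1110111"  (len 7)
step 13: "1101110"  (len 7)
step 14: "101110111"  (len 9)
step 15: "011101110"  (len 9)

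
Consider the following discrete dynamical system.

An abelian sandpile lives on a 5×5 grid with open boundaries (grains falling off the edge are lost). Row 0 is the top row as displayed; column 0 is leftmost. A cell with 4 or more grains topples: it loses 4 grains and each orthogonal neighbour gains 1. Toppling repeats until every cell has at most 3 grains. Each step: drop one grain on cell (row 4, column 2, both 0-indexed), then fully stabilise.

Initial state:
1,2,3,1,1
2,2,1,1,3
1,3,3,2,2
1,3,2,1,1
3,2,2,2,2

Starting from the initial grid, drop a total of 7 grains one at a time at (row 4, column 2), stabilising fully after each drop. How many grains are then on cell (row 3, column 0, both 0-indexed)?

3

k=0  1,2,3,1,1
2,2,1,1,3
1,3,3,2,2
1,3,2,1,1
3,2,2,2,2
k=1  1,2,3,1,1
2,2,1,1,3
1,3,3,2,2
1,3,2,1,1
3,2,3,2,2
k=2  1,2,3,1,1
2,2,1,1,3
1,3,3,2,2
1,3,3,1,1
3,3,0,3,2
k=3  1,2,3,1,1
2,2,1,1,3
1,3,3,2,2
1,3,3,1,1
3,3,1,3,2
k=4  1,2,3,1,1
2,2,1,1,3
1,3,3,2,2
1,3,3,1,1
3,3,2,3,2
k=5  1,2,3,1,1
2,2,1,1,3
1,3,3,2,2
1,3,3,1,1
3,3,3,3,2
k=6  1,2,3,1,1
2,3,2,1,3
2,1,1,3,2
3,2,2,3,1
0,2,3,0,3
k=7  1,2,3,1,1
2,3,2,1,3
2,1,1,3,2
3,2,3,3,1
0,3,0,1,3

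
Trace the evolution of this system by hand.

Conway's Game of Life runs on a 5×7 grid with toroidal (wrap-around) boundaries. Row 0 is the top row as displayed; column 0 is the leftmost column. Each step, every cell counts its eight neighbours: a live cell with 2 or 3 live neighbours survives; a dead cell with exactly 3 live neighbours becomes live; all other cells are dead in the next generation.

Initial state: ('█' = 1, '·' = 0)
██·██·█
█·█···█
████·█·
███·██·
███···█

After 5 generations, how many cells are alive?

t=0: ██·██·█
█·█···█
████·█·
███·██·
███···█
t=1: ···█···
·······
·····█·
····██·
·······
t=2: ·······
·······
····██·
····██·
····█··
t=3: ·······
·······
····██·
···█···
····██·
t=4: ·······
·······
····█··
···█···
····█··
t=5: ·······
·······
·······
···██··
·······

2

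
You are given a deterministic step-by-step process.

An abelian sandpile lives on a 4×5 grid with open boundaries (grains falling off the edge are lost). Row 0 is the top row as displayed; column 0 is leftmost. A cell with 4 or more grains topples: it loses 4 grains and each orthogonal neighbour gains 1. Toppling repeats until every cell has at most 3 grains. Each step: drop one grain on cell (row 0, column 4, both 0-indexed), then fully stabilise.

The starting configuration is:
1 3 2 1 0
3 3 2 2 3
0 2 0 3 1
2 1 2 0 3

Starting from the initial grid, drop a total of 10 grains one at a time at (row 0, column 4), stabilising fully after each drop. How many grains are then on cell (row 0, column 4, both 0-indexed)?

3

gen 0: 1 3 2 1 0
3 3 2 2 3
0 2 0 3 1
2 1 2 0 3
gen 1: 1 3 2 1 1
3 3 2 2 3
0 2 0 3 1
2 1 2 0 3
gen 2: 1 3 2 1 2
3 3 2 2 3
0 2 0 3 1
2 1 2 0 3
gen 3: 1 3 2 1 3
3 3 2 2 3
0 2 0 3 1
2 1 2 0 3
gen 4: 1 3 2 2 1
3 3 2 3 0
0 2 0 3 2
2 1 2 0 3
gen 5: 1 3 2 2 2
3 3 2 3 0
0 2 0 3 2
2 1 2 0 3
gen 6: 1 3 2 2 3
3 3 2 3 0
0 2 0 3 2
2 1 2 0 3
gen 7: 1 3 2 3 0
3 3 2 3 1
0 2 0 3 2
2 1 2 0 3
gen 8: 1 3 2 3 1
3 3 2 3 1
0 2 0 3 2
2 1 2 0 3
gen 9: 1 3 2 3 2
3 3 2 3 1
0 2 0 3 2
2 1 2 0 3
gen 10: 1 3 2 3 3
3 3 2 3 1
0 2 0 3 2
2 1 2 0 3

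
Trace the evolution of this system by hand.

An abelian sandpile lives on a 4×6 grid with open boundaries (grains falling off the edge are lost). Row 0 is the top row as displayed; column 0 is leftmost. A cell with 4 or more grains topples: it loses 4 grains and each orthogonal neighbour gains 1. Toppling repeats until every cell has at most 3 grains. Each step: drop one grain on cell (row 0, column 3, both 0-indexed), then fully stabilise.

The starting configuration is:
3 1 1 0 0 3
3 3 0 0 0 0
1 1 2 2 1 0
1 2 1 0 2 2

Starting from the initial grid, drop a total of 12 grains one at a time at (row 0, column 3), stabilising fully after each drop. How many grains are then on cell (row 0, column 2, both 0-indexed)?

0) 3 1 1 0 0 3
3 3 0 0 0 0
1 1 2 2 1 0
1 2 1 0 2 2
1) 3 1 1 1 0 3
3 3 0 0 0 0
1 1 2 2 1 0
1 2 1 0 2 2
2) 3 1 1 2 0 3
3 3 0 0 0 0
1 1 2 2 1 0
1 2 1 0 2 2
3) 3 1 1 3 0 3
3 3 0 0 0 0
1 1 2 2 1 0
1 2 1 0 2 2
4) 3 1 2 0 1 3
3 3 0 1 0 0
1 1 2 2 1 0
1 2 1 0 2 2
5) 3 1 2 1 1 3
3 3 0 1 0 0
1 1 2 2 1 0
1 2 1 0 2 2
6) 3 1 2 2 1 3
3 3 0 1 0 0
1 1 2 2 1 0
1 2 1 0 2 2
7) 3 1 2 3 1 3
3 3 0 1 0 0
1 1 2 2 1 0
1 2 1 0 2 2
8) 3 1 3 0 2 3
3 3 0 2 0 0
1 1 2 2 1 0
1 2 1 0 2 2
9) 3 1 3 1 2 3
3 3 0 2 0 0
1 1 2 2 1 0
1 2 1 0 2 2
10) 3 1 3 2 2 3
3 3 0 2 0 0
1 1 2 2 1 0
1 2 1 0 2 2
11) 3 1 3 3 2 3
3 3 0 2 0 0
1 1 2 2 1 0
1 2 1 0 2 2
12) 3 2 0 1 3 3
3 3 1 3 0 0
1 1 2 2 1 0
1 2 1 0 2 2

0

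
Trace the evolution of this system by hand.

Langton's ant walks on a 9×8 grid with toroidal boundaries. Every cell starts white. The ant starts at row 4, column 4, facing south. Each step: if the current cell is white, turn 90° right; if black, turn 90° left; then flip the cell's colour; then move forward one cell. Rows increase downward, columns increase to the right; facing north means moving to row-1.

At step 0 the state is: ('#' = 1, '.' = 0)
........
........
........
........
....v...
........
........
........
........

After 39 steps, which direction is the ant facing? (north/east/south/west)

step 0: ........
........
........
........
....v...
........
........
........
........
step 1: ........
........
........
........
...<#...
........
........
........
........
step 2: ........
........
........
...^....
...##...
........
........
........
........
step 3: ........
........
........
...#>...
...##...
........
........
........
........
step 4: ........
........
........
...##...
...#v...
........
........
........
........
step 5: ........
........
........
...##...
...#.>..
........
........
........
........
step 6: ........
........
........
...##...
...#.#..
.....v..
........
........
........
step 7: ........
........
........
...##...
...#.#..
....<#..
........
........
........
step 8: ........
........
........
...##...
...#^#..
....##..
........
........
........
step 9: ........
........
........
...##...
...##>..
....##..
........
........
........
step 10: ........
........
........
...##^..
...##...
....##..
........
........
........
step 11: ........
........
........
...###>.
...##...
....##..
........
........
........
step 12: ........
........
........
...####.
...##.v.
....##..
........
........
........
step 13: ........
........
........
...####.
...##<#.
....##..
........
........
........
step 14: ........
........
........
...##^#.
...####.
....##..
........
........
........
step 15: ........
........
........
...#<.#.
...####.
....##..
........
........
........
step 16: ........
........
........
...#..#.
...#v##.
....##..
........
........
........
step 17: ........
........
........
...#..#.
...#.>#.
....##..
........
........
........
step 18: ........
........
........
...#.^#.
...#..#.
....##..
........
........
........
step 19: ........
........
........
...#.#>.
...#..#.
....##..
........
........
........
step 20: ........
........
......^.
...#.#..
...#..#.
....##..
........
........
........
step 21: ........
........
......#>
...#.#..
...#..#.
....##..
........
........
........
step 22: ........
........
......##
...#.#.v
...#..#.
....##..
........
........
........
step 23: ........
........
......##
...#.#<#
...#..#.
....##..
........
........
........
step 24: ........
........
......^#
...#.###
...#..#.
....##..
........
........
........
step 25: ........
........
.....<.#
...#.###
...#..#.
....##..
........
........
........
step 26: ........
.....^..
.....#.#
...#.###
...#..#.
....##..
........
........
........
step 27: ........
.....#>.
.....#.#
...#.###
...#..#.
....##..
........
........
........
step 28: ........
.....##.
.....#v#
...#.###
...#..#.
....##..
........
........
........
step 29: ........
.....##.
.....<##
...#.###
...#..#.
....##..
........
........
........
step 30: ........
.....##.
......##
...#.v##
...#..#.
....##..
........
........
........
step 31: ........
.....##.
......##
...#..>#
...#..#.
....##..
........
........
........
step 32: ........
.....##.
......^#
...#...#
...#..#.
....##..
........
........
........
step 33: ........
.....##.
.....<.#
...#...#
...#..#.
....##..
........
........
........
step 34: ........
.....^#.
.....#.#
...#...#
...#..#.
....##..
........
........
........
step 35: ........
....<.#.
.....#.#
...#...#
...#..#.
....##..
........
........
........
step 36: ....^...
....#.#.
.....#.#
...#...#
...#..#.
....##..
........
........
........
step 37: ....#>..
....#.#.
.....#.#
...#...#
...#..#.
....##..
........
........
........
step 38: ....##..
....#v#.
.....#.#
...#...#
...#..#.
....##..
........
........
........
step 39: ....##..
....<##.
.....#.#
...#...#
...#..#.
....##..
........
........
........

west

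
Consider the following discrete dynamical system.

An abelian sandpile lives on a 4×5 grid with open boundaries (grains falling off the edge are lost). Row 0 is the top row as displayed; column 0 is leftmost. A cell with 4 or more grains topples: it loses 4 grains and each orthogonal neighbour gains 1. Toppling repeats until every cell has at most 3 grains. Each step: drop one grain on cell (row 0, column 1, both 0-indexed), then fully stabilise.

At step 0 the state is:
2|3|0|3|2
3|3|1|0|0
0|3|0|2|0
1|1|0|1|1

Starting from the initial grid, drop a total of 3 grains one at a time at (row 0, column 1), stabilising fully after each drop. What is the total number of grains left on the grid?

24

k=0  2|3|0|3|2
3|3|1|0|0
0|3|0|2|0
1|1|0|1|1
k=1  0|2|1|3|2
1|2|2|0|0
2|0|1|2|0
1|2|0|1|1
k=2  0|3|1|3|2
1|2|2|0|0
2|0|1|2|0
1|2|0|1|1
k=3  1|0|2|3|2
1|3|2|0|0
2|0|1|2|0
1|2|0|1|1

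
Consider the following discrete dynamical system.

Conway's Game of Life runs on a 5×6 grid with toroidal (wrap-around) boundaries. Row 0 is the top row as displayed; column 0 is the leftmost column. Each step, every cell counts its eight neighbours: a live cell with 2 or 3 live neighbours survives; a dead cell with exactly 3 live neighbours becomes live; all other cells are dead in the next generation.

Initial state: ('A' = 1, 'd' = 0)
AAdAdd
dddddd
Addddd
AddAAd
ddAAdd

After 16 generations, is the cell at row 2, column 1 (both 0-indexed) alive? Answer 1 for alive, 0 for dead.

1

gen 0: AAdAdd
dddddd
Addddd
AddAAd
ddAAdd
gen 1: dAdAdd
AAdddd
dddddA
dAAAAA
AddddA
gen 2: dAAddA
AAAddd
dddAdA
dAAAdd
dddddA
gen 3: ddAddA
dddAAA
dddAAd
AdAAdd
dddAAd
gen 4: ddAddA
ddAddA
dddddd
ddAddA
dAddAA
gen 5: dAAAdA
dddddd
dddddd
AdddAA
dAAAAA
gen 6: dAdddA
ddAddd
dddddA
AAAddd
dddddd
gen 7: dddddd
Addddd
AdAddd
AAdddd
ddAddd
gen 8: dddddd
dAdddd
AddddA
AdAddd
dAdddd
gen 9: dddddd
Addddd
AddddA
AddddA
dAdddd
gen 10: dddddd
AddddA
dAdddd
dAdddA
Addddd
gen 11: AddddA
Addddd
dAdddA
dAdddd
Addddd
gen 12: AAdddA
dAdddd
dAdddd
dAdddd
AAdddA
gen 13: ddAddA
dAAddd
AAAddd
dAAddd
ddAddA
gen 14: AdAAdd
dddAdd
AddAdd
dddAdd
AdAAdd
gen 15: ddddAd
dAdAAd
ddAAAd
dAdAAd
ddddAd
gen 16: ddddAA
dddddA
dAdddA
dddddA
ddddAA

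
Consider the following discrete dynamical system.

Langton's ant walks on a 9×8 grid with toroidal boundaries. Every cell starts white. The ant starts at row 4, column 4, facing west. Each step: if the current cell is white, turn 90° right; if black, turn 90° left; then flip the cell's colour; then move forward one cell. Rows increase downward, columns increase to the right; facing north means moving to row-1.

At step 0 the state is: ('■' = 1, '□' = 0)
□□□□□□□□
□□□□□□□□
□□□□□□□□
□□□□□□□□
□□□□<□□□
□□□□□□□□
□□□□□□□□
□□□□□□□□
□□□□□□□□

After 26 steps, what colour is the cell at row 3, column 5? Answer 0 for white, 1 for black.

1

step 0: □□□□□□□□
□□□□□□□□
□□□□□□□□
□□□□□□□□
□□□□<□□□
□□□□□□□□
□□□□□□□□
□□□□□□□□
□□□□□□□□
step 1: □□□□□□□□
□□□□□□□□
□□□□□□□□
□□□□^□□□
□□□□■□□□
□□□□□□□□
□□□□□□□□
□□□□□□□□
□□□□□□□□
step 2: □□□□□□□□
□□□□□□□□
□□□□□□□□
□□□□■>□□
□□□□■□□□
□□□□□□□□
□□□□□□□□
□□□□□□□□
□□□□□□□□
step 3: □□□□□□□□
□□□□□□□□
□□□□□□□□
□□□□■■□□
□□□□■v□□
□□□□□□□□
□□□□□□□□
□□□□□□□□
□□□□□□□□
step 4: □□□□□□□□
□□□□□□□□
□□□□□□□□
□□□□■■□□
□□□□<■□□
□□□□□□□□
□□□□□□□□
□□□□□□□□
□□□□□□□□
step 5: □□□□□□□□
□□□□□□□□
□□□□□□□□
□□□□■■□□
□□□□□■□□
□□□□v□□□
□□□□□□□□
□□□□□□□□
□□□□□□□□
step 6: □□□□□□□□
□□□□□□□□
□□□□□□□□
□□□□■■□□
□□□□□■□□
□□□<■□□□
□□□□□□□□
□□□□□□□□
□□□□□□□□
step 7: □□□□□□□□
□□□□□□□□
□□□□□□□□
□□□□■■□□
□□□^□■□□
□□□■■□□□
□□□□□□□□
□□□□□□□□
□□□□□□□□
step 8: □□□□□□□□
□□□□□□□□
□□□□□□□□
□□□□■■□□
□□□■>■□□
□□□■■□□□
□□□□□□□□
□□□□□□□□
□□□□□□□□
step 9: □□□□□□□□
□□□□□□□□
□□□□□□□□
□□□□■■□□
□□□■■■□□
□□□■v□□□
□□□□□□□□
□□□□□□□□
□□□□□□□□
step 10: □□□□□□□□
□□□□□□□□
□□□□□□□□
□□□□■■□□
□□□■■■□□
□□□■□>□□
□□□□□□□□
□□□□□□□□
□□□□□□□□
step 11: □□□□□□□□
□□□□□□□□
□□□□□□□□
□□□□■■□□
□□□■■■□□
□□□■□■□□
□□□□□v□□
□□□□□□□□
□□□□□□□□
step 12: □□□□□□□□
□□□□□□□□
□□□□□□□□
□□□□■■□□
□□□■■■□□
□□□■□■□□
□□□□<■□□
□□□□□□□□
□□□□□□□□
step 13: □□□□□□□□
□□□□□□□□
□□□□□□□□
□□□□■■□□
□□□■■■□□
□□□■^■□□
□□□□■■□□
□□□□□□□□
□□□□□□□□
step 14: □□□□□□□□
□□□□□□□□
□□□□□□□□
□□□□■■□□
□□□■■■□□
□□□■■>□□
□□□□■■□□
□□□□□□□□
□□□□□□□□
step 15: □□□□□□□□
□□□□□□□□
□□□□□□□□
□□□□■■□□
□□□■■^□□
□□□■■□□□
□□□□■■□□
□□□□□□□□
□□□□□□□□
step 16: □□□□□□□□
□□□□□□□□
□□□□□□□□
□□□□■■□□
□□□■<□□□
□□□■■□□□
□□□□■■□□
□□□□□□□□
□□□□□□□□
step 17: □□□□□□□□
□□□□□□□□
□□□□□□□□
□□□□■■□□
□□□■□□□□
□□□■v□□□
□□□□■■□□
□□□□□□□□
□□□□□□□□
step 18: □□□□□□□□
□□□□□□□□
□□□□□□□□
□□□□■■□□
□□□■□□□□
□□□■□>□□
□□□□■■□□
□□□□□□□□
□□□□□□□□
step 19: □□□□□□□□
□□□□□□□□
□□□□□□□□
□□□□■■□□
□□□■□□□□
□□□■□■□□
□□□□■v□□
□□□□□□□□
□□□□□□□□
step 20: □□□□□□□□
□□□□□□□□
□□□□□□□□
□□□□■■□□
□□□■□□□□
□□□■□■□□
□□□□■□>□
□□□□□□□□
□□□□□□□□
step 21: □□□□□□□□
□□□□□□□□
□□□□□□□□
□□□□■■□□
□□□■□□□□
□□□■□■□□
□□□□■□■□
□□□□□□v□
□□□□□□□□
step 22: □□□□□□□□
□□□□□□□□
□□□□□□□□
□□□□■■□□
□□□■□□□□
□□□■□■□□
□□□□■□■□
□□□□□<■□
□□□□□□□□
step 23: □□□□□□□□
□□□□□□□□
□□□□□□□□
□□□□■■□□
□□□■□□□□
□□□■□■□□
□□□□■^■□
□□□□□■■□
□□□□□□□□
step 24: □□□□□□□□
□□□□□□□□
□□□□□□□□
□□□□■■□□
□□□■□□□□
□□□■□■□□
□□□□■■>□
□□□□□■■□
□□□□□□□□
step 25: □□□□□□□□
□□□□□□□□
□□□□□□□□
□□□□■■□□
□□□■□□□□
□□□■□■^□
□□□□■■□□
□□□□□■■□
□□□□□□□□
step 26: □□□□□□□□
□□□□□□□□
□□□□□□□□
□□□□■■□□
□□□■□□□□
□□□■□■■>
□□□□■■□□
□□□□□■■□
□□□□□□□□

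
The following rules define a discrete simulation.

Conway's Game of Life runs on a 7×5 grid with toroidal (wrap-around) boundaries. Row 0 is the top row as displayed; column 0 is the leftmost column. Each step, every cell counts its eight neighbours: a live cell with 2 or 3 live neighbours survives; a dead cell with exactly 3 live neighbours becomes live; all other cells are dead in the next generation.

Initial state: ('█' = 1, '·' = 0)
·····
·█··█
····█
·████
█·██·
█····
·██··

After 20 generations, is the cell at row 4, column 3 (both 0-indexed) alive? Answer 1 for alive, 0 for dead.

[0] ·····
·█··█
····█
·████
█·██·
█····
·██··
[1] ███··
█····
·█··█
·█···
█····
█··██
·█···
[2] █·█··
··█·█
·█···
·█···
██···
██··█
···█·
[3] ·██·█
█·██·
███··
·██··
··█·█
·██·█
··██·
[4] █···█
·····
█···█
·····
·····
██··█
····█
[5] █···█
·····
·····
·····
█····
█···█
·█·█·
[6] █···█
·····
·····
·····
█···█
██··█
·█·█·
[7] █···█
·····
·····
·····
·█··█
·███·
·███·
[8] █████
·····
·····
·····
██·█·
····█
·····
[9] █████
█████
·····
·····
█···█
█···█
·██··
[10] ·····
·····
█████
·····
█···█
···██
·····
[11] ·····
█████
█████
··█··
█··██
█··██
·····
[12] █████
·····
·····
·····
███··
█··█·
····█
[13] █████
█████
·····
·█···
███·█
█·██·
·····
[14] ·····
·····
···██
·██··
····█
█·██·
·····
[15] ·····
·····
··██·
█·█·█
█···█
···██
·····
[16] ·····
·····
·████
█·█··
·█···
█··██
·····
[17] ·····
··██·
█████
█···█
·███·
█···█
····█
[18] ···█·
█····
·····
·····
·███·
███·█
█···█
[19] █····
·····
·····
··█··
···██
·····
··█··
[20] ·····
·····
·····
···█·
···█·
···█·
·····

1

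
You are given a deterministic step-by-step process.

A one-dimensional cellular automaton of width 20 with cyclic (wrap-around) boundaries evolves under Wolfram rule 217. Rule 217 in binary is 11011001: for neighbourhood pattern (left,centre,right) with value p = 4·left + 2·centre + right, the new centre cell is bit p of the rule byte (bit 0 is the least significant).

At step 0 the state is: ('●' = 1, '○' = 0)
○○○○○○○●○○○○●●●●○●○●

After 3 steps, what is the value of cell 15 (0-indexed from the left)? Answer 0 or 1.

1

0) ○○○○○○○●○○○○●●●●○●○●
1) ●●●●●●○○●●●○●●●●○○○○
2) ●●●●●●●○●●●○●●●●●●●○
3) ●●●●●●●○●●●○●●●●●●●○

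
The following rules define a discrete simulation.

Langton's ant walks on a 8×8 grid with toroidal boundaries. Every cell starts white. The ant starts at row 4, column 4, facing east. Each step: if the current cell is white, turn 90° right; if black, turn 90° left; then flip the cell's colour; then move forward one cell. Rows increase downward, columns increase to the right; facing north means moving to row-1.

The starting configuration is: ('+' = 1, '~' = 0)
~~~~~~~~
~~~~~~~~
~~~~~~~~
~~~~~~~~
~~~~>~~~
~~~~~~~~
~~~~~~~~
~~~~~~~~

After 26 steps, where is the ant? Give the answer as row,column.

3,1

0) ~~~~~~~~
~~~~~~~~
~~~~~~~~
~~~~~~~~
~~~~>~~~
~~~~~~~~
~~~~~~~~
~~~~~~~~
1) ~~~~~~~~
~~~~~~~~
~~~~~~~~
~~~~~~~~
~~~~+~~~
~~~~v~~~
~~~~~~~~
~~~~~~~~
2) ~~~~~~~~
~~~~~~~~
~~~~~~~~
~~~~~~~~
~~~~+~~~
~~~<+~~~
~~~~~~~~
~~~~~~~~
3) ~~~~~~~~
~~~~~~~~
~~~~~~~~
~~~~~~~~
~~~^+~~~
~~~++~~~
~~~~~~~~
~~~~~~~~
4) ~~~~~~~~
~~~~~~~~
~~~~~~~~
~~~~~~~~
~~~+>~~~
~~~++~~~
~~~~~~~~
~~~~~~~~
5) ~~~~~~~~
~~~~~~~~
~~~~~~~~
~~~~^~~~
~~~+~~~~
~~~++~~~
~~~~~~~~
~~~~~~~~
6) ~~~~~~~~
~~~~~~~~
~~~~~~~~
~~~~+>~~
~~~+~~~~
~~~++~~~
~~~~~~~~
~~~~~~~~
7) ~~~~~~~~
~~~~~~~~
~~~~~~~~
~~~~++~~
~~~+~v~~
~~~++~~~
~~~~~~~~
~~~~~~~~
8) ~~~~~~~~
~~~~~~~~
~~~~~~~~
~~~~++~~
~~~+<+~~
~~~++~~~
~~~~~~~~
~~~~~~~~
9) ~~~~~~~~
~~~~~~~~
~~~~~~~~
~~~~^+~~
~~~+++~~
~~~++~~~
~~~~~~~~
~~~~~~~~
10) ~~~~~~~~
~~~~~~~~
~~~~~~~~
~~~<~+~~
~~~+++~~
~~~++~~~
~~~~~~~~
~~~~~~~~
11) ~~~~~~~~
~~~~~~~~
~~~^~~~~
~~~+~+~~
~~~+++~~
~~~++~~~
~~~~~~~~
~~~~~~~~
12) ~~~~~~~~
~~~~~~~~
~~~+>~~~
~~~+~+~~
~~~+++~~
~~~++~~~
~~~~~~~~
~~~~~~~~
13) ~~~~~~~~
~~~~~~~~
~~~++~~~
~~~+v+~~
~~~+++~~
~~~++~~~
~~~~~~~~
~~~~~~~~
14) ~~~~~~~~
~~~~~~~~
~~~++~~~
~~~<++~~
~~~+++~~
~~~++~~~
~~~~~~~~
~~~~~~~~
15) ~~~~~~~~
~~~~~~~~
~~~++~~~
~~~~++~~
~~~v++~~
~~~++~~~
~~~~~~~~
~~~~~~~~
16) ~~~~~~~~
~~~~~~~~
~~~++~~~
~~~~++~~
~~~~>+~~
~~~++~~~
~~~~~~~~
~~~~~~~~
17) ~~~~~~~~
~~~~~~~~
~~~++~~~
~~~~^+~~
~~~~~+~~
~~~++~~~
~~~~~~~~
~~~~~~~~
18) ~~~~~~~~
~~~~~~~~
~~~++~~~
~~~<~+~~
~~~~~+~~
~~~++~~~
~~~~~~~~
~~~~~~~~
19) ~~~~~~~~
~~~~~~~~
~~~^+~~~
~~~+~+~~
~~~~~+~~
~~~++~~~
~~~~~~~~
~~~~~~~~
20) ~~~~~~~~
~~~~~~~~
~~<~+~~~
~~~+~+~~
~~~~~+~~
~~~++~~~
~~~~~~~~
~~~~~~~~
21) ~~~~~~~~
~~^~~~~~
~~+~+~~~
~~~+~+~~
~~~~~+~~
~~~++~~~
~~~~~~~~
~~~~~~~~
22) ~~~~~~~~
~~+>~~~~
~~+~+~~~
~~~+~+~~
~~~~~+~~
~~~++~~~
~~~~~~~~
~~~~~~~~
23) ~~~~~~~~
~~++~~~~
~~+v+~~~
~~~+~+~~
~~~~~+~~
~~~++~~~
~~~~~~~~
~~~~~~~~
24) ~~~~~~~~
~~++~~~~
~~<++~~~
~~~+~+~~
~~~~~+~~
~~~++~~~
~~~~~~~~
~~~~~~~~
25) ~~~~~~~~
~~++~~~~
~~~++~~~
~~v+~+~~
~~~~~+~~
~~~++~~~
~~~~~~~~
~~~~~~~~
26) ~~~~~~~~
~~++~~~~
~~~++~~~
~<++~+~~
~~~~~+~~
~~~++~~~
~~~~~~~~
~~~~~~~~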